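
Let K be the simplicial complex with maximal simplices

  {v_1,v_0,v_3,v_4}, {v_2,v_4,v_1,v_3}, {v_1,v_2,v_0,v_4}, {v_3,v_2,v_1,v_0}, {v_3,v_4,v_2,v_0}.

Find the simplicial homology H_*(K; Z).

H_0 ≅ Z,  H_1 = 0,  H_2 = 0,  H_3 ≅ Z.

Order the vertices as v_0 < v_1 < v_2 < v_3 < v_4. Listing each simplex with vertices in this order, K has dimension 3 with simplices:

  0-simplices (5): [v_0], [v_1], [v_2], [v_3], [v_4]
  1-simplices (10): [v_0,v_1], [v_0,v_2], [v_0,v_3], [v_0,v_4], [v_1,v_2], [v_1,v_3], [v_1,v_4], [v_2,v_3], [v_2,v_4], [v_3,v_4]
  2-simplices (10): [v_0,v_1,v_2], [v_0,v_1,v_3], [v_0,v_1,v_4], [v_0,v_2,v_3], [v_0,v_2,v_4], [v_0,v_3,v_4], [v_1,v_2,v_3], [v_1,v_2,v_4], [v_1,v_3,v_4], [v_2,v_3,v_4]
  3-simplices (5): [v_0,v_1,v_2,v_3], [v_0,v_1,v_2,v_4], [v_0,v_1,v_3,v_4], [v_0,v_2,v_3,v_4], [v_1,v_2,v_3,v_4]

so the chain groups are C_0 ≅ Z^5, C_1 ≅ Z^10, C_2 ≅ Z^10, C_3 ≅ Z^5.

The boundary map ∂_1: C_1 → C_0 is given by ∂[p,q] = [q] − [p].
As a 5×10 matrix over Z this has rank 4, with invariant factors (1,1,1,1).

Boundary ∂_2: C_2 → C_1 maps a triangle to the signed sum of its edges. For instance
  ∂[v_0,v_1,v_3] = [v_1,v_3] − [v_0,v_3] + [v_0,v_1],
  ∂[v_1,v_3,v_4] = [v_3,v_4] − [v_1,v_4] + [v_1,v_3].
The 10×10 boundary matrix has rank 6 and Smith normal form diag(1,1,1,1,1,1).

∂_3: C_3 → C_2 sends each 3-simplex σ to the alternating sum Σ_i (−1)^i (σ with its i-th vertex removed). For instance
  ∂[v_0,v_1,v_3,v_4] = [v_1,v_3,v_4] − [v_0,v_3,v_4] + [v_0,v_1,v_4] − [v_0,v_1,v_3],
  ∂[v_1,v_2,v_3,v_4] = [v_2,v_3,v_4] − [v_1,v_3,v_4] + [v_1,v_2,v_4] − [v_1,v_2,v_3].
As a 10×5 matrix over Z this has rank 4, with invariant factors (1,1,1,1).

Computing H_k = (kernel of ∂_k) / (image of ∂_{k+1}):

  H_0: rank C_0 − rank ∂_1 = 5 − 4 = 1, and the invariant factors of ∂_1 are all 1, so H_0 = Z.
  H_1: rank ker ∂_1 − rank ∂_2 = (10 − 4) − 6 = 0, and the invariant factors of ∂_2 are all 1, so H_1 = 0.
  H_2: rank ker ∂_2 − rank ∂_3 = (10 − 6) − 4 = 0, and the invariant factors of ∂_3 are all 1, so H_2 = 0.
  H_3: rank ker ∂_3 − rank ∂_4 = (5 − 4) − 0 = 1, and there is no ∂_4, so H_3 = Z.

(K is a triangulation of the 3-sphere S^3.)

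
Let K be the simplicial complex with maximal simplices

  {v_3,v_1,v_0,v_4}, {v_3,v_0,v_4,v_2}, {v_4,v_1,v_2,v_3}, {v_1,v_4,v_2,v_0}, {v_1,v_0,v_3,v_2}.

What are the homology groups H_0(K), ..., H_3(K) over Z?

K has 5 vertices, 10 edges, 10 triangles, 5 3-simplices.
rank ∂_0 = 0, rank ∂_1 = 4 ⇒ b_0 = 5 − 0 − 4 = 1; all invariant factors of ∂_1 are 1 so no torsion. So H_0 ≅ Z.
rank ∂_1 = 4, rank ∂_2 = 6 ⇒ b_1 = 10 − 4 − 6 = 0; all invariant factors of ∂_2 are 1 so no torsion. So H_1 ≅ 0.
rank ∂_2 = 6, rank ∂_3 = 4 ⇒ b_2 = 10 − 6 − 4 = 0; all invariant factors of ∂_3 are 1 so no torsion. So H_2 ≅ 0.
rank ∂_3 = 4, rank ∂_4 = 0 ⇒ b_3 = 5 − 4 − 0 = 1. So H_3 ≅ Z.

H_0 ≅ Z,  H_1 = 0,  H_2 = 0,  H_3 ≅ Z.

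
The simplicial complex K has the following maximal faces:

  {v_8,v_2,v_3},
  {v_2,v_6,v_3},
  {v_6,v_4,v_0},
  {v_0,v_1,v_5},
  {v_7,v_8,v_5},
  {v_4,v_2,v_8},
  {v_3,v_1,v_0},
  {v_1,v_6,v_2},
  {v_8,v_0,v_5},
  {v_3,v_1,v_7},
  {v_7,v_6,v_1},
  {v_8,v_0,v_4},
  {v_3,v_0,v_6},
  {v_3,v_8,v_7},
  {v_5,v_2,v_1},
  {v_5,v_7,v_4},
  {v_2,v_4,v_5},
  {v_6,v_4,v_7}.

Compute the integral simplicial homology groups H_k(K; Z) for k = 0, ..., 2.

H_0 = Z,  H_1 = Z × Z/2,  H_2 = 0.

K has 9 vertices, 27 edges, 18 triangles.
rank ∂_0 = 0, rank ∂_1 = 8 ⇒ b_0 = 9 − 0 − 8 = 1; all invariant factors of ∂_1 are 1 so no torsion. So H_0 ≅ Z.
rank ∂_1 = 8, rank ∂_2 = 18 ⇒ b_1 = 27 − 8 − 18 = 1; ∂_2 has invariant factor(s) [2] giving torsion. So H_1 ≅ Z × Z/2.
rank ∂_2 = 18, rank ∂_3 = 0 ⇒ b_2 = 18 − 18 − 0 = 0. So H_2 ≅ 0.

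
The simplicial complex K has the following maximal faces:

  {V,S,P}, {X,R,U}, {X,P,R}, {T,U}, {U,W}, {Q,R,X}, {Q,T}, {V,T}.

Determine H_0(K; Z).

H_0 = Z.

We work with the vertex ordering P < Q < R < S < T < U < V < W < X. The simplices of K, each written with vertices in increasing order, are:

  0-simplices (9): P, Q, R, S, T, U, V, W, X
  1-simplices (14): PR, PS, PV, PX, QR, QT, QX, RU, RX, SV, TU, TV, UW, UX
  2-simplices (4): PRX, PSV, QRX, RUX

giving chain groups C_0 ≅ Z^9, C_1 ≅ Z^14, C_2 ≅ Z^4.

The boundary map ∂_1: C_1 → C_0 is given by ∂[p,q] = [q] − [p].
This gives a 9×14 integer matrix of rank 8; reducing to Smith normal form yields diagonal entries (1,1,1,1,1,1,1,1).

Boundary ∂_2: C_2 → C_1 acts by ∂[p,q,r] = [q,r] − [p,r] + [p,q]. For instance
  ∂RUX = UX − RX + RU,
  ∂QRX = RX − QX + QR.
This gives a 14×4 integer matrix of rank 4; reducing to Smith normal form yields diagonal entries (1,1,1,1).

From H_k ≅ ker(∂_k) / im(∂_{k+1}) we obtain:

  H_0: rank C_0 − rank ∂_1 = 9 − 8 = 1, and the invariant factors of ∂_1 are all 1, so H_0 = Z.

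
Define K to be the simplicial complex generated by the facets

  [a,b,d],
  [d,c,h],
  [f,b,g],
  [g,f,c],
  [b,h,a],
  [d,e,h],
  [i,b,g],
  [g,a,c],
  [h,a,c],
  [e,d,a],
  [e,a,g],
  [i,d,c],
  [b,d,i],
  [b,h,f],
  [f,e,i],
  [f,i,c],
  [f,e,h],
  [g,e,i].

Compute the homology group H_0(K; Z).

Fix the vertex order a < b < c < d < e < f < g < h < i and write every simplex with vertices in increasing order. Then dim K = 2 and the simplices of K are:

  0-simplices (9): a, b, c, d, e, f, g, h, i
  1-simplices (27): ab, ac, ad, ae, ag, ah, bd, bf, bg, bh, bi, cd, cf, cg, ch, ci, de, dh, di, ef, eg, eh, ei, fg, fh, fi, gi
  2-simplices (18): abd, abh, acg, ach, ade, aeg, bdi, bfg, bfh, bgi, cdh, cdi, cfg, cfi, deh, efh, efi, egi

giving chain groups C_0 ≅ Z^9, C_1 ≅ Z^27, C_2 ≅ Z^18.

The boundary map ∂_1: C_1 → C_0 maps an edge to its endpoints' difference, ∂[p,q] = q − p.
As a 9×27 matrix over Z this has rank 8, with invariant factors (1,1,1,1,1,1,1,1).

The boundary map ∂_2: C_2 → C_1 sends each 2-simplex [p,q,r] to [q,r] − [p,r] + [p,q]. For instance
  ∂egi = gi − ei + eg,
  ∂aeg = eg − ag + ae.
This gives a 27×18 integer matrix of rank 18; reducing to Smith normal form yields diagonal entries (1,1,1,1,1,1,1,1,1,1,1,1,1,1,1,1,1,2).

From H_k ≅ ker(∂_k) / im(∂_{k+1}) we obtain:

  H_0: rank C_0 − rank ∂_1 = 9 − 8 = 1, and the invariant factors of ∂_1 are all 1, so H_0 = Z.

(K is a triangulation of the Klein bottle.)

H_0 ≅ Z.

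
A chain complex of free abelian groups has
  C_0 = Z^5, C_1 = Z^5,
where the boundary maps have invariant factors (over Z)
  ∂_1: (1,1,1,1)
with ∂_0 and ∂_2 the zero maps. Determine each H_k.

H_0: b_0 = 5 − 0 − 4 = 1; torsion from ∂_1 factors > 1: none. So H_0 = Z.
H_1: b_1 = 5 − 4 − 0 = 1; torsion from ∂_2 factors > 1: none. So H_1 = Z.

H_0 = Z,  H_1 = Z.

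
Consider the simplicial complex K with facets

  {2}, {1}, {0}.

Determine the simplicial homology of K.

H_0 = Z^3.

Order the vertices as 0 < 1 < 2. Listing each simplex with vertices in this order, K has dimension 0 with simplices:

  0-simplices (3): [0], [1], [2]

giving chain groups C_0 ≅ Z^3.

Reading off H_k = ker ∂_k / im ∂_{k+1}:

  H_0: rank C_0 − rank ∂_1 = 3 − 0 = 3, and there is no ∂_1, so H_0 ≅ Z^3.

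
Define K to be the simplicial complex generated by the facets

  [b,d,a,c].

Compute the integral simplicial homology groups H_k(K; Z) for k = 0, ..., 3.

H_0 ≅ Z,  H_1 = 0,  H_2 = 0,  H_3 = 0.

Order the vertices as a < b < c < d. Listing each simplex with vertices in this order, K has dimension 3 with simplices:

  0-simplices (4): a, b, c, d
  1-simplices (6): ab, ac, ad, bc, bd, cd
  2-simplices (4): abc, abd, acd, bcd
  3-simplices (1): abcd

so the chain groups are C_0 ≅ Z^4, C_1 ≅ Z^6, C_2 ≅ Z^4, C_3 ≅ Z^1.

The boundary map ∂_1: C_1 → C_0 maps an edge to its endpoints' difference, ∂[p,q] = q − p. For instance
  ∂ac = c − a.
As a 4×6 matrix over Z this has rank 3, with invariant factors (1,1,1).

Boundary ∂_2: C_2 → C_1 maps a triangle to the signed sum of its edges. For instance
  ∂bcd = cd − bd + bc,
  ∂abd = bd − ad + ab.
This gives a 6×4 integer matrix of rank 3; reducing to Smith normal form yields diagonal entries (1,1,1).

∂_3: C_3 → C_2 sends each 3-simplex σ to the alternating sum Σ_i (−1)^i (σ with its i-th vertex removed). For instance
  ∂abcd = bcd − acd + abd − abc.
The 4×1 boundary matrix has rank 1 and Smith normal form diag(1).

Computing H_k = (kernel of ∂_k) / (image of ∂_{k+1}):

  H_0: rank C_0 − rank ∂_1 = 4 − 3 = 1, and the invariant factors of ∂_1 are all 1, so H_0 ≅ Z.
  H_1: rank ker ∂_1 − rank ∂_2 = (6 − 3) − 3 = 0, and the invariant factors of ∂_2 are all 1, so H_1 ≅ 0.
  H_2: rank ker ∂_2 − rank ∂_3 = (4 − 3) − 1 = 0, and the invariant factors of ∂_3 are all 1, so H_2 ≅ 0.
  H_3: rank ker ∂_3 − rank ∂_4 = (1 − 1) − 0 = 0, and there is no ∂_4, so H_3 ≅ 0.

(K is a triangulation of the 3-simplex.)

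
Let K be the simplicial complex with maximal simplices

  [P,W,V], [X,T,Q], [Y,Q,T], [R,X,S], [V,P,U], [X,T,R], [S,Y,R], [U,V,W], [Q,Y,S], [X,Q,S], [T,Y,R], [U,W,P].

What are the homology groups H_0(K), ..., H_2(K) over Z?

H_0 = Z^2,  H_1 = 0,  H_2 = Z^2.

K has 10 vertices, 18 edges, 12 triangles.
rank ∂_0 = 0, rank ∂_1 = 8 ⇒ b_0 = 10 − 0 − 8 = 2; all invariant factors of ∂_1 are 1 so no torsion. So H_0 ≅ Z^2.
rank ∂_1 = 8, rank ∂_2 = 10 ⇒ b_1 = 18 − 8 − 10 = 0; all invariant factors of ∂_2 are 1 so no torsion. So H_1 ≅ 0.
rank ∂_2 = 10, rank ∂_3 = 0 ⇒ b_2 = 12 − 10 − 0 = 2. So H_2 ≅ Z^2.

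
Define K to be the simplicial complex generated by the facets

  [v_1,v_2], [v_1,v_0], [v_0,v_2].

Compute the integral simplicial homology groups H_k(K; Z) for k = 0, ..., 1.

K has 3 vertices, 3 edges.
rank ∂_0 = 0, rank ∂_1 = 2 ⇒ b_0 = 3 − 0 − 2 = 1; all invariant factors of ∂_1 are 1 so no torsion. So H_0 ≅ Z.
rank ∂_1 = 2, rank ∂_2 = 0 ⇒ b_1 = 3 − 2 − 0 = 1. So H_1 ≅ Z.

H_0 = Z,  H_1 = Z.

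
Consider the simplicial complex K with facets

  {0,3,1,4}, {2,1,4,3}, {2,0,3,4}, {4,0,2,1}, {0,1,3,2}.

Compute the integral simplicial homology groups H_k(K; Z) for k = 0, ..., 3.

Fix the vertex order 0 < 1 < 2 < 3 < 4 and write every simplex with vertices in increasing order. Then dim K = 3 and the simplices of K are:

  0-simplices (5): [0], [1], [2], [3], [4]
  1-simplices (10): [0,1], [0,2], [0,3], [0,4], [1,2], [1,3], [1,4], [2,3], [2,4], [3,4]
  2-simplices (10): [0,1,2], [0,1,3], [0,1,4], [0,2,3], [0,2,4], [0,3,4], [1,2,3], [1,2,4], [1,3,4], [2,3,4]
  3-simplices (5): [0,1,2,3], [0,1,2,4], [0,1,3,4], [0,2,3,4], [1,2,3,4]

giving chain groups C_0 ≅ Z^5, C_1 ≅ Z^10, C_2 ≅ Z^10, C_3 ≅ Z^5.

Boundary ∂_1: C_1 → C_0 is given by ∂[p,q] = [q] − [p].
The resulting 5×10 matrix has rank 4, and its Smith normal form has invariant factors (1,1,1,1).

The boundary map ∂_2: C_2 → C_1 sends each 2-simplex [p,q,r] to [q,r] − [p,r] + [p,q]. For instance
  ∂[1,3,4] = [3,4] − [1,4] + [1,3],
  ∂[1,2,4] = [2,4] − [1,4] + [1,2].
This gives a 10×10 integer matrix of rank 6; reducing to Smith normal form yields diagonal entries (1,1,1,1,1,1).

∂_3: C_3 → C_2 sends each 3-simplex σ to the alternating sum Σ_i (−1)^i (σ with its i-th vertex removed). For instance
  ∂[0,1,3,4] = [1,3,4] − [0,3,4] + [0,1,4] − [0,1,3],
  ∂[0,1,2,3] = [1,2,3] − [0,2,3] + [0,1,3] − [0,1,2].
The resulting 10×5 matrix has rank 4, and its Smith normal form has invariant factors (1,1,1,1).

Reading off H_k = ker ∂_k / im ∂_{k+1}:

  H_0: rank C_0 − rank ∂_1 = 5 − 4 = 1, and the invariant factors of ∂_1 are all 1, so H_0 = Z.
  H_1: rank ker ∂_1 − rank ∂_2 = (10 − 4) − 6 = 0, and the invariant factors of ∂_2 are all 1, so H_1 = 0.
  H_2: rank ker ∂_2 − rank ∂_3 = (10 − 6) − 4 = 0, and the invariant factors of ∂_3 are all 1, so H_2 = 0.
  H_3: rank ker ∂_3 − rank ∂_4 = (5 − 4) − 0 = 1, and there is no ∂_4, so H_3 = Z.

As a check, the Euler characteristic is 5 − 10 + 10 − 5 = 0, which agrees with 1 − 0 + 0 − 1 = 0.

H_0 ≅ Z,  H_1 = 0,  H_2 = 0,  H_3 ≅ Z.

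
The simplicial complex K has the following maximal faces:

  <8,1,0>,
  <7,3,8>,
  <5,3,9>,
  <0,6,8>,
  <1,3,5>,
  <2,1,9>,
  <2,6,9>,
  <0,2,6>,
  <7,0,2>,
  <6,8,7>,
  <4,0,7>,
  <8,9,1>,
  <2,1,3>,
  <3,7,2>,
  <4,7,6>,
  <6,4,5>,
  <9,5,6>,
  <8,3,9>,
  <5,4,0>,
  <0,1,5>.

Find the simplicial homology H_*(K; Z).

H_0 = Z,  H_1 = Z ⊕ Z/2Z,  H_2 = 0.

Order the vertices as 0 < 1 < 2 < 3 < 4 < 5 < 6 < 7 < 8 < 9. Listing each simplex with vertices in this order, K has dimension 2 with simplices:

  0-simplices (10): [0], [1], [2], [3], [4], [5], [6], [7], [8], [9]
  1-simplices (30): (30 of them)
  2-simplices (20): (20 of them)

so the chain groups are C_0 ≅ Z^10, C_1 ≅ Z^30, C_2 ≅ Z^20.

The boundary map ∂_1: C_1 → C_0 maps an edge to its endpoints' difference, ∂[p,q] = q − p. For instance
  ∂[1,3] = [3] − [1].
The resulting 10×30 matrix has rank 9, and its Smith normal form has invariant factors (1,1,1,1,1,1,1,1,1).

∂_2: C_2 → C_1 acts by ∂[p,q,r] = [q,r] − [p,r] + [p,q]. For instance
  ∂[4,5,6] = [5,6] − [4,6] + [4,5],
  ∂[3,7,8] = [7,8] − [3,8] + [3,7].
The resulting 30×20 matrix has rank 20, and its Smith normal form has invariant factors (1,1,1,1,1,1,1,1,1,1,1,1,1,1,1,1,1,1,1,2).

Reading off H_k = ker ∂_k / im ∂_{k+1}:

  H_0: rank C_0 − rank ∂_1 = 10 − 9 = 1, and the invariant factors of ∂_1 are all 1, so H_0 ≅ Z.
  H_1: rank ker ∂_1 − rank ∂_2 = (30 − 9) − 20 = 1, and ∂_2 has invariant factor 2 > 1, so H_1 ≅ Z ⊕ Z/2Z.
  H_2: rank ker ∂_2 − rank ∂_3 = (20 − 20) − 0 = 0, and there is no ∂_3, so H_2 ≅ 0.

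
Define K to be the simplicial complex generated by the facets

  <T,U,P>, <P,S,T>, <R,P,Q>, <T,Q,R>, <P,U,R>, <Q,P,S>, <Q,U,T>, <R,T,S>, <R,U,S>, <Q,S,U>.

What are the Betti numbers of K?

b_0 = 1, b_1 = 0, b_2 = 0.

Take the total order P < Q < R < S < T < U on the vertex set. Then K (dimension 2) consists of the simplices:

  0-simplices (6): P, Q, R, S, T, U
  1-simplices (15): PQ, PR, PS, PT, PU, QR, QS, QT, QU, RS, RT, RU, ST, SU, TU
  2-simplices (10): PQR, PQS, PRU, PST, PTU, QRT, QSU, QTU, RST, RSU

so the chain groups are C_0 ≅ Z^6, C_1 ≅ Z^15, C_2 ≅ Z^10.

∂_1: C_1 → C_0 sends each edge [p,q] (with p < q) to q − p. For instance
  ∂SU = U − S.
The resulting 6×15 matrix has rank 5, and its Smith normal form has invariant factors (1,1,1,1,1).

∂_2: C_2 → C_1 maps a triangle to the signed sum of its edges. For instance
  ∂QTU = TU − QU + QT,
  ∂RSU = SU − RU + RS.
This gives a 15×10 integer matrix of rank 10; reducing to Smith normal form yields diagonal entries (1,1,1,1,1,1,1,1,1,2).

From H_k ≅ ker(∂_k) / im(∂_{k+1}) we obtain:

  H_0: rank C_0 − rank ∂_1 = 6 − 5 = 1, and the invariant factors of ∂_1 are all 1, so H_0 ≅ Z.
  H_1: rank ker ∂_1 − rank ∂_2 = (15 − 5) − 10 = 0, and ∂_2 has invariant factor 2 > 1, so H_1 ≅ Z/2.
  H_2: rank ker ∂_2 − rank ∂_3 = (10 − 10) − 0 = 0, and there is no ∂_3, so H_2 ≅ 0.

Hence the Betti numbers are b_0 = 1, b_1 = 0, b_2 = 0.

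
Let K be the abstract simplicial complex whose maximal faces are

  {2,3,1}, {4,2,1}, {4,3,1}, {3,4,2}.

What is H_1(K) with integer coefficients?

Fix the vertex order 1 < 2 < 3 < 4 and write every simplex with vertices in increasing order. Then dim K = 2 and the simplices of K are:

  0-simplices (4): [1], [2], [3], [4]
  1-simplices (6): [1,2], [1,3], [1,4], [2,3], [2,4], [3,4]
  2-simplices (4): [1,2,3], [1,2,4], [1,3,4], [2,3,4]

giving chain groups C_0 ≅ Z^4, C_1 ≅ Z^6, C_2 ≅ Z^4.

∂_1: C_1 → C_0 is given by ∂[p,q] = [q] − [p].
The resulting 4×6 matrix has rank 3, and its Smith normal form has invariant factors (1,1,1).

∂_2: C_2 → C_1 sends each 2-simplex [p,q,r] to [q,r] − [p,r] + [p,q]. For instance
  ∂[1,3,4] = [3,4] − [1,4] + [1,3],
  ∂[1,2,3] = [2,3] − [1,3] + [1,2].
This gives a 6×4 integer matrix of rank 3; reducing to Smith normal form yields diagonal entries (1,1,1).

From H_k ≅ ker(∂_k) / im(∂_{k+1}) we obtain:

  H_1: rank ker ∂_1 − rank ∂_2 = (6 − 3) − 3 = 0, and the invariant factors of ∂_2 are all 1, so H_1 = 0.

H_1 ≅ 0.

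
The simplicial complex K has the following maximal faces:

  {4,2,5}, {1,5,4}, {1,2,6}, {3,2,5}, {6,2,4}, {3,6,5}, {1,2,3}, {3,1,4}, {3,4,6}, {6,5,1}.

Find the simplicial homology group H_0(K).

H_0 ≅ Z.

K has 6 vertices, 15 edges, 10 triangles.
rank ∂_0 = 0, rank ∂_1 = 5 ⇒ b_0 = 6 − 0 − 5 = 1; all invariant factors of ∂_1 are 1 so no torsion. So H_0 ≅ Z.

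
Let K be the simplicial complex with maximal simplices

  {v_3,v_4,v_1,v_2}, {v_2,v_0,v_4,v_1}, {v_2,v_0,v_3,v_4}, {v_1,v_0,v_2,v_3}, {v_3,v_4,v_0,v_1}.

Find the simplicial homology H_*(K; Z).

H_0 = Z,  H_1 = 0,  H_2 = 0,  H_3 = Z.

K has 5 vertices, 10 edges, 10 triangles, 5 3-simplices.
rank ∂_0 = 0, rank ∂_1 = 4 ⇒ b_0 = 5 − 0 − 4 = 1; all invariant factors of ∂_1 are 1 so no torsion. So H_0 = Z.
rank ∂_1 = 4, rank ∂_2 = 6 ⇒ b_1 = 10 − 4 − 6 = 0; all invariant factors of ∂_2 are 1 so no torsion. So H_1 = 0.
rank ∂_2 = 6, rank ∂_3 = 4 ⇒ b_2 = 10 − 6 − 4 = 0; all invariant factors of ∂_3 are 1 so no torsion. So H_2 = 0.
rank ∂_3 = 4, rank ∂_4 = 0 ⇒ b_3 = 5 − 4 − 0 = 1. So H_3 = Z.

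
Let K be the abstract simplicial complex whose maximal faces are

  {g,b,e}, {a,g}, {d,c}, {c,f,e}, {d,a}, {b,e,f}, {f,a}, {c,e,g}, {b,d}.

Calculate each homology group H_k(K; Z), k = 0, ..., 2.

H_0 ≅ Z,  H_1 ≅ Z^3,  H_2 = 0.

Fix the vertex order a < b < c < d < e < f < g and write every simplex with vertices in increasing order. Then dim K = 2 and the simplices of K are:

  0-simplices (7): a, b, c, d, e, f, g
  1-simplices (13): ad, af, ag, bd, be, bf, bg, cd, ce, cf, cg, ef, eg
  2-simplices (4): bef, beg, cef, ceg

Hence C_0 ≅ Z^7, C_1 ≅ Z^13, C_2 ≅ Z^4.

∂_1: C_1 → C_0 is given by ∂[p,q] = [q] − [p]. For instance
  ∂eg = g − e.
This gives a 7×13 integer matrix of rank 6; reducing to Smith normal form yields diagonal entries (1,1,1,1,1,1).

The boundary map ∂_2: C_2 → C_1 maps a triangle to the signed sum of its edges. For instance
  ∂beg = eg − bg + be,
  ∂ceg = eg − cg + ce.
As a 13×4 matrix over Z this has rank 4, with invariant factors (1,1,1,1).

Computing H_k = (kernel of ∂_k) / (image of ∂_{k+1}):

  H_0: rank C_0 − rank ∂_1 = 7 − 6 = 1, and the invariant factors of ∂_1 are all 1, so H_0 = Z.
  H_1: rank ker ∂_1 − rank ∂_2 = (13 − 6) − 4 = 3, and the invariant factors of ∂_2 are all 1, so H_1 = Z^3.
  H_2: rank ker ∂_2 − rank ∂_3 = (4 − 4) − 0 = 0, and there is no ∂_3, so H_2 = 0.

As a check, the Euler characteristic is 7 − 13 + 4 = -2, which agrees with 1 − 3 + 0 = -2.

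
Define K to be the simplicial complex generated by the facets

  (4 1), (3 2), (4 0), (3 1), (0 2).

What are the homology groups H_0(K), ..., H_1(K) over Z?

Fix the vertex order 0 < 1 < 2 < 3 < 4 and write every simplex with vertices in increasing order. Then dim K = 1 and the simplices of K are:

  0-simplices (5): [0], [1], [2], [3], [4]
  1-simplices (5): [0,2], [0,4], [1,3], [1,4], [2,3]

Hence C_0 ≅ Z^5, C_1 ≅ Z^5.

Boundary ∂_1: C_1 → C_0 is given by ∂[p,q] = [q] − [p]. For instance
  ∂[1,4] = [4] − [1].
This gives a 5×5 integer matrix of rank 4; reducing to Smith normal form yields diagonal entries (1,1,1,1).

From H_k ≅ ker(∂_k) / im(∂_{k+1}) we obtain:

  H_0: rank C_0 − rank ∂_1 = 5 − 4 = 1, and the invariant factors of ∂_1 are all 1, so H_0 ≅ Z.
  H_1: rank ker ∂_1 − rank ∂_2 = (5 − 4) − 0 = 1, and there is no ∂_2, so H_1 ≅ Z.

H_0 ≅ Z,  H_1 ≅ Z.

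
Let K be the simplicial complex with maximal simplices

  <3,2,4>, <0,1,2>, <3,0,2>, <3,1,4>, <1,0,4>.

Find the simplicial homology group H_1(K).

H_1 = Z.

K has 5 vertices, 10 edges, 5 triangles.
rank ∂_1 = 4, rank ∂_2 = 5 ⇒ b_1 = 10 − 4 − 5 = 1; all invariant factors of ∂_2 are 1 so no torsion. So H_1 ≅ Z.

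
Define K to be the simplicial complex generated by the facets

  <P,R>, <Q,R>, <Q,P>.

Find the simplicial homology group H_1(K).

H_1 ≅ Z.

Take the total order P < Q < R on the vertex set. Then K (dimension 1) consists of the simplices:

  0-simplices (3): P, Q, R
  1-simplices (3): PQ, PR, QR

giving chain groups C_0 ≅ Z^3, C_1 ≅ Z^3.

The boundary map ∂_1: C_1 → C_0 maps an edge to its endpoints' difference, ∂[p,q] = q − p. For instance
  ∂PQ = Q − P.
The resulting 3×3 matrix has rank 2, and its Smith normal form has invariant factors (1,1).

From H_k ≅ ker(∂_k) / im(∂_{k+1}) we obtain:

  H_1: rank ker ∂_1 − rank ∂_2 = (3 − 2) − 0 = 1, and there is no ∂_2, so H_1 ≅ Z.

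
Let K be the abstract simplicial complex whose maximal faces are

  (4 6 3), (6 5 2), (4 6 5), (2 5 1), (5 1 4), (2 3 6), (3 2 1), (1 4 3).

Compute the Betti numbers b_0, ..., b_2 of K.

Order the vertices as 1 < 2 < 3 < 4 < 5 < 6. Listing each simplex with vertices in this order, K has dimension 2 with simplices:

  0-simplices (6): [1], [2], [3], [4], [5], [6]
  1-simplices (12): [1,2], [1,3], [1,4], [1,5], [2,3], [2,5], [2,6], [3,4], [3,6], [4,5], [4,6], [5,6]
  2-simplices (8): [1,2,3], [1,2,5], [1,3,4], [1,4,5], [2,3,6], [2,5,6], [3,4,6], [4,5,6]

giving chain groups C_0 ≅ Z^6, C_1 ≅ Z^12, C_2 ≅ Z^8.

Boundary ∂_1: C_1 → C_0 sends each edge [p,q] (with p < q) to q − p. For instance
  ∂[4,6] = [6] − [4].
This gives a 6×12 integer matrix of rank 5; reducing to Smith normal form yields diagonal entries (1,1,1,1,1).

∂_2: C_2 → C_1 sends each 2-simplex [p,q,r] to [q,r] − [p,r] + [p,q]. For instance
  ∂[3,4,6] = [4,6] − [3,6] + [3,4],
  ∂[2,5,6] = [5,6] − [2,6] + [2,5].
As a 12×8 matrix over Z this has rank 7, with invariant factors (1,1,1,1,1,1,1).

Computing H_k = (kernel of ∂_k) / (image of ∂_{k+1}):

  H_0: rank C_0 − rank ∂_1 = 6 − 5 = 1, and the invariant factors of ∂_1 are all 1, so H_0 = Z.
  H_1: rank ker ∂_1 − rank ∂_2 = (12 − 5) − 7 = 0, and the invariant factors of ∂_2 are all 1, so H_1 = 0.
  H_2: rank ker ∂_2 − rank ∂_3 = (8 − 7) − 0 = 1, and there is no ∂_3, so H_2 = Z.

As a check, the Euler characteristic is 6 − 12 + 8 = 2, which agrees with 1 − 0 + 1 = 2.

Hence the Betti numbers are b_0 = 1, b_1 = 0, b_2 = 1.

b_0 = 1, b_1 = 0, b_2 = 1.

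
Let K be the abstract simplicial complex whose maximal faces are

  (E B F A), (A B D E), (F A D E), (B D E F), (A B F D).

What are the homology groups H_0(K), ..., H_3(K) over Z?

Take the total order A < B < D < E < F on the vertex set. Then K (dimension 3) consists of the simplices:

  0-simplices (5): A, B, D, E, F
  1-simplices (10): AB, AD, AE, AF, BD, BE, BF, DE, DF, EF
  2-simplices (10): ABD, ABE, ABF, ADE, ADF, AEF, BDE, BDF, BEF, DEF
  3-simplices (5): ABDE, ABDF, ABEF, ADEF, BDEF

so the chain groups are C_0 ≅ Z^5, C_1 ≅ Z^10, C_2 ≅ Z^10, C_3 ≅ Z^5.

Boundary ∂_1: C_1 → C_0 is given by ∂[p,q] = [q] − [p].
The resulting 5×10 matrix has rank 4, and its Smith normal form has invariant factors (1,1,1,1).

Boundary ∂_2: C_2 → C_1 sends each 2-simplex [p,q,r] to [q,r] − [p,r] + [p,q]. For instance
  ∂BDF = DF − BF + BD,
  ∂ADE = DE − AE + AD.
The 10×10 boundary matrix has rank 6 and Smith normal form diag(1,1,1,1,1,1).

Boundary ∂_3: C_3 → C_2 sends each 3-simplex σ to the alternating sum Σ_i (−1)^i (σ with its i-th vertex removed). For instance
  ∂ABDE = BDE − ADE + ABE − ABD,
  ∂ADEF = DEF − AEF + ADF − ADE.
This gives a 10×5 integer matrix of rank 4; reducing to Smith normal form yields diagonal entries (1,1,1,1).

Reading off H_k = ker ∂_k / im ∂_{k+1}:

  H_0: rank C_0 − rank ∂_1 = 5 − 4 = 1, and the invariant factors of ∂_1 are all 1, so H_0 = Z.
  H_1: rank ker ∂_1 − rank ∂_2 = (10 − 4) − 6 = 0, and the invariant factors of ∂_2 are all 1, so H_1 = 0.
  H_2: rank ker ∂_2 − rank ∂_3 = (10 − 6) − 4 = 0, and the invariant factors of ∂_3 are all 1, so H_2 = 0.
  H_3: rank ker ∂_3 − rank ∂_4 = (5 − 4) − 0 = 1, and there is no ∂_4, so H_3 = Z.

H_0 ≅ Z,  H_1 = 0,  H_2 = 0,  H_3 ≅ Z.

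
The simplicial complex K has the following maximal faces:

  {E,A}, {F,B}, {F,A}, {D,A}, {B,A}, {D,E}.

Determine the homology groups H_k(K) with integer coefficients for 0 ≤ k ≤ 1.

H_0 = Z,  H_1 = Z^2.

Fix the vertex order A < B < D < E < F and write every simplex with vertices in increasing order. Then dim K = 1 and the simplices of K are:

  0-simplices (5): A, B, D, E, F
  1-simplices (6): AB, AD, AE, AF, BF, DE

Hence C_0 ≅ Z^5, C_1 ≅ Z^6.

The boundary map ∂_1: C_1 → C_0 sends each edge [p,q] (with p < q) to q − p. For instance
  ∂AD = D − A.
The resulting 5×6 matrix has rank 4, and its Smith normal form has invariant factors (1,1,1,1).

Reading off H_k = ker ∂_k / im ∂_{k+1}:

  H_0: rank C_0 − rank ∂_1 = 5 − 4 = 1, and the invariant factors of ∂_1 are all 1, so H_0 ≅ Z.
  H_1: rank ker ∂_1 − rank ∂_2 = (6 − 4) − 0 = 2, and there is no ∂_2, so H_1 ≅ Z^2.

As a check, the Euler characteristic is 5 − 6 = -1, which agrees with 1 − 2 = -1.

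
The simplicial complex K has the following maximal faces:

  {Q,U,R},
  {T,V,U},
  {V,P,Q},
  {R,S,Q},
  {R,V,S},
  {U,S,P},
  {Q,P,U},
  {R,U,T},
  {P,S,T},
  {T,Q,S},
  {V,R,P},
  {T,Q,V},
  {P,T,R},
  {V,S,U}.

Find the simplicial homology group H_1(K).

We work with the vertex ordering P < Q < R < S < T < U < V. The simplices of K, each written with vertices in increasing order, are:

  0-simplices (7): P, Q, R, S, T, U, V
  1-simplices (21): PQ, PR, PS, PT, PU, PV, QR, QS, QT, QU, QV, RS, RT, RU, RV, ST, SU, SV, TU, TV, UV
  2-simplices (14): PQU, PQV, PRT, PRV, PST, PSU, QRS, QRU, QST, QTV, RSV, RTU, SUV, TUV

giving chain groups C_0 ≅ Z^7, C_1 ≅ Z^21, C_2 ≅ Z^14.

Boundary ∂_1: C_1 → C_0 is given by ∂[p,q] = [q] − [p].
The resulting 7×21 matrix has rank 6, and its Smith normal form has invariant factors (1,1,1,1,1,1).

Boundary ∂_2: C_2 → C_1 sends each 2-simplex [p,q,r] to [q,r] − [p,r] + [p,q]. For instance
  ∂TUV = UV − TV + TU,
  ∂SUV = UV − SV + SU.
The resulting 21×14 matrix has rank 13, and its Smith normal form has invariant factors (1,1,1,1,1,1,1,1,1,1,1,1,1).

Computing H_k = (kernel of ∂_k) / (image of ∂_{k+1}):

  H_1: rank ker ∂_1 − rank ∂_2 = (21 − 6) − 13 = 2, and the invariant factors of ∂_2 are all 1, so H_1 ≅ Z^2.

H_1 = Z^2.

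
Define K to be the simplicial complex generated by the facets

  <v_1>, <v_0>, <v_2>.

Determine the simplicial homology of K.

H_0 = Z^3.

Order the vertices as v_0 < v_1 < v_2. Listing each simplex with vertices in this order, K has dimension 0 with simplices:

  0-simplices (3): [v_0], [v_1], [v_2]

Hence C_0 ≅ Z^3.

From H_k ≅ ker(∂_k) / im(∂_{k+1}) we obtain:

  H_0: rank C_0 − rank ∂_1 = 3 − 0 = 3, and there is no ∂_1, so H_0 ≅ Z^3.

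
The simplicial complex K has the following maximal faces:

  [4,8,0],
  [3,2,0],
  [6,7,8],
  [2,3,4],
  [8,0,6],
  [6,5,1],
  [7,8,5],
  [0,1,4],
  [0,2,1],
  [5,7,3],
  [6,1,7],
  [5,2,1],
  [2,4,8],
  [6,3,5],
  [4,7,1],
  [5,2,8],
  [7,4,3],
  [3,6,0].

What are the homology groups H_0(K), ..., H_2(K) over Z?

We work with the vertex ordering 0 < 1 < 2 < 3 < 4 < 5 < 6 < 7 < 8. The simplices of K, each written with vertices in increasing order, are:

  0-simplices (9): [0], [1], [2], [3], [4], [5], [6], [7], [8]
  1-simplices (27): (27 of them)
  2-simplices (18): [0,1,2], [0,1,4], [0,2,3], [0,3,6], [0,4,8], [0,6,8], [1,2,5], [1,4,7], [1,5,6], [1,6,7], [2,3,4], [2,4,8], [2,5,8], [3,4,7], [3,5,6], [3,5,7], [5,7,8], [6,7,8]

giving chain groups C_0 ≅ Z^9, C_1 ≅ Z^27, C_2 ≅ Z^18.

∂_1: C_1 → C_0 sends each edge [p,q] (with p < q) to q − p.
As a 9×27 matrix over Z this has rank 8, with invariant factors (1,1,1,1,1,1,1,1).

The boundary map ∂_2: C_2 → C_1 sends each 2-simplex [p,q,r] to [q,r] − [p,r] + [p,q]. For instance
  ∂[2,3,4] = [3,4] − [2,4] + [2,3],
  ∂[6,7,8] = [7,8] − [6,8] + [6,7].
This gives a 27×18 integer matrix of rank 18; reducing to Smith normal form yields diagonal entries (1,1,1,1,1,1,1,1,1,1,1,1,1,1,1,1,1,2).

Now H_k = ker ∂_k / im ∂_{k+1}, so:

  H_0: rank C_0 − rank ∂_1 = 9 − 8 = 1, and the invariant factors of ∂_1 are all 1, so H_0 ≅ Z.
  H_1: rank ker ∂_1 − rank ∂_2 = (27 − 8) − 18 = 1, and ∂_2 has invariant factor 2 > 1, so H_1 ≅ Z ⊕ Z/2.
  H_2: rank ker ∂_2 − rank ∂_3 = (18 − 18) − 0 = 0, and there is no ∂_3, so H_2 ≅ 0.

H_0 = Z,  H_1 = Z ⊕ Z/2,  H_2 = 0.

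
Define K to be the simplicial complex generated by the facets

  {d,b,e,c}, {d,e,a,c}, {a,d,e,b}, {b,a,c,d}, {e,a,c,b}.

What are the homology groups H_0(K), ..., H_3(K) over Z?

H_0 = Z,  H_1 = 0,  H_2 = 0,  H_3 = Z.

Fix the vertex order a < b < c < d < e and write every simplex with vertices in increasing order. Then dim K = 3 and the simplices of K are:

  0-simplices (5): a, b, c, d, e
  1-simplices (10): ab, ac, ad, ae, bc, bd, be, cd, ce, de
  2-simplices (10): abc, abd, abe, acd, ace, ade, bcd, bce, bde, cde
  3-simplices (5): abcd, abce, abde, acde, bcde

Hence C_0 ≅ Z^5, C_1 ≅ Z^10, C_2 ≅ Z^10, C_3 ≅ Z^5.

The boundary map ∂_1: C_1 → C_0 maps an edge to its endpoints' difference, ∂[p,q] = q − p.
The resulting 5×10 matrix has rank 4, and its Smith normal form has invariant factors (1,1,1,1).

The boundary map ∂_2: C_2 → C_1 sends each 2-simplex [p,q,r] to [q,r] − [p,r] + [p,q]. For instance
  ∂bde = de − be + bd,
  ∂ace = ce − ae + ac.
This gives a 10×10 integer matrix of rank 6; reducing to Smith normal form yields diagonal entries (1,1,1,1,1,1).

The boundary map ∂_3: C_3 → C_2 sends each 3-simplex σ to the alternating sum Σ_i (−1)^i (σ with its i-th vertex removed). For instance
  ∂abcd = bcd − acd + abd − abc,
  ∂bcde = cde − bde + bce − bcd.
The 10×5 boundary matrix has rank 4 and Smith normal form diag(1,1,1,1).

Reading off H_k = ker ∂_k / im ∂_{k+1}:

  H_0: rank C_0 − rank ∂_1 = 5 − 4 = 1, and the invariant factors of ∂_1 are all 1, so H_0 = Z.
  H_1: rank ker ∂_1 − rank ∂_2 = (10 − 4) − 6 = 0, and the invariant factors of ∂_2 are all 1, so H_1 = 0.
  H_2: rank ker ∂_2 − rank ∂_3 = (10 − 6) − 4 = 0, and the invariant factors of ∂_3 are all 1, so H_2 = 0.
  H_3: rank ker ∂_3 − rank ∂_4 = (5 − 4) − 0 = 1, and there is no ∂_4, so H_3 = Z.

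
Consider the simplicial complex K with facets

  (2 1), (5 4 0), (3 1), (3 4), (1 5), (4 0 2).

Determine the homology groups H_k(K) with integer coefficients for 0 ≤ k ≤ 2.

We work with the vertex ordering 0 < 1 < 2 < 3 < 4 < 5. The simplices of K, each written with vertices in increasing order, are:

  0-simplices (6): [0], [1], [2], [3], [4], [5]
  1-simplices (9): [0,2], [0,4], [0,5], [1,2], [1,3], [1,5], [2,4], [3,4], [4,5]
  2-simplices (2): [0,2,4], [0,4,5]

Hence C_0 ≅ Z^6, C_1 ≅ Z^9, C_2 ≅ Z^2.

∂_1: C_1 → C_0 is given by ∂[p,q] = [q] − [p].
The resulting 6×9 matrix has rank 5, and its Smith normal form has invariant factors (1,1,1,1,1).

The boundary map ∂_2: C_2 → C_1 acts by ∂[p,q,r] = [q,r] − [p,r] + [p,q]. For instance
  ∂[0,4,5] = [4,5] − [0,5] + [0,4],
  ∂[0,2,4] = [2,4] − [0,4] + [0,2].
This gives a 9×2 integer matrix of rank 2; reducing to Smith normal form yields diagonal entries (1,1).

Now H_k = ker ∂_k / im ∂_{k+1}, so:

  H_0: rank C_0 − rank ∂_1 = 6 − 5 = 1, and the invariant factors of ∂_1 are all 1, so H_0 = Z.
  H_1: rank ker ∂_1 − rank ∂_2 = (9 − 5) − 2 = 2, and the invariant factors of ∂_2 are all 1, so H_1 = Z^2.
  H_2: rank ker ∂_2 − rank ∂_3 = (2 − 2) − 0 = 0, and there is no ∂_3, so H_2 = 0.

As a check, the Euler characteristic is 6 − 9 + 2 = -1, which agrees with 1 − 2 + 0 = -1.

H_0 ≅ Z,  H_1 ≅ Z^2,  H_2 = 0.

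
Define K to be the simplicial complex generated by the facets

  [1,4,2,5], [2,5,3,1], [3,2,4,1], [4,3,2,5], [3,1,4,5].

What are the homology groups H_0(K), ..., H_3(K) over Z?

H_0 = Z,  H_1 = 0,  H_2 = 0,  H_3 = Z.

Order the vertices as 1 < 2 < 3 < 4 < 5. Listing each simplex with vertices in this order, K has dimension 3 with simplices:

  0-simplices (5): [1], [2], [3], [4], [5]
  1-simplices (10): [1,2], [1,3], [1,4], [1,5], [2,3], [2,4], [2,5], [3,4], [3,5], [4,5]
  2-simplices (10): [1,2,3], [1,2,4], [1,2,5], [1,3,4], [1,3,5], [1,4,5], [2,3,4], [2,3,5], [2,4,5], [3,4,5]
  3-simplices (5): [1,2,3,4], [1,2,3,5], [1,2,4,5], [1,3,4,5], [2,3,4,5]

giving chain groups C_0 ≅ Z^5, C_1 ≅ Z^10, C_2 ≅ Z^10, C_3 ≅ Z^5.

Boundary ∂_1: C_1 → C_0 sends each edge [p,q] (with p < q) to q − p. For instance
  ∂[1,4] = [4] − [1].
The resulting 5×10 matrix has rank 4, and its Smith normal form has invariant factors (1,1,1,1).

The boundary map ∂_2: C_2 → C_1 acts by ∂[p,q,r] = [q,r] − [p,r] + [p,q]. For instance
  ∂[1,2,4] = [2,4] − [1,4] + [1,2],
  ∂[2,3,5] = [3,5] − [2,5] + [2,3].
This gives a 10×10 integer matrix of rank 6; reducing to Smith normal form yields diagonal entries (1,1,1,1,1,1).

Boundary ∂_3: C_3 → C_2 sends each 3-simplex σ to the alternating sum Σ_i (−1)^i (σ with its i-th vertex removed). For instance
  ∂[1,2,3,5] = [2,3,5] − [1,3,5] + [1,2,5] − [1,2,3],
  ∂[1,3,4,5] = [3,4,5] − [1,4,5] + [1,3,5] − [1,3,4].
As a 10×5 matrix over Z this has rank 4, with invariant factors (1,1,1,1).

Reading off H_k = ker ∂_k / im ∂_{k+1}:

  H_0: rank C_0 − rank ∂_1 = 5 − 4 = 1, and the invariant factors of ∂_1 are all 1, so H_0 ≅ Z.
  H_1: rank ker ∂_1 − rank ∂_2 = (10 − 4) − 6 = 0, and the invariant factors of ∂_2 are all 1, so H_1 ≅ 0.
  H_2: rank ker ∂_2 − rank ∂_3 = (10 − 6) − 4 = 0, and the invariant factors of ∂_3 are all 1, so H_2 ≅ 0.
  H_3: rank ker ∂_3 − rank ∂_4 = (5 − 4) − 0 = 1, and there is no ∂_4, so H_3 ≅ Z.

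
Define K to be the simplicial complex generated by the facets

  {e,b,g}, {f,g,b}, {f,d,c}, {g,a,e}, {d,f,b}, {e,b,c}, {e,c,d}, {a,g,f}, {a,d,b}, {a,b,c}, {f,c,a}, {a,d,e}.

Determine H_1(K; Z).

Order the vertices as a < b < c < d < e < f < g. Listing each simplex with vertices in this order, K has dimension 2 with simplices:

  0-simplices (7): a, b, c, d, e, f, g
  1-simplices (18): ab, ac, ad, ae, af, ag, bc, bd, be, bf, bg, cd, ce, cf, de, df, eg, fg
  2-simplices (12): abc, abd, acf, ade, aeg, afg, bce, bdf, beg, bfg, cde, cdf

Hence C_0 ≅ Z^7, C_1 ≅ Z^18, C_2 ≅ Z^12.

Boundary ∂_1: C_1 → C_0 sends each edge [p,q] (with p < q) to q − p.
As a 7×18 matrix over Z this has rank 6, with invariant factors (1,1,1,1,1,1).

∂_2: C_2 → C_1 maps a triangle to the signed sum of its edges. For instance
  ∂afg = fg − ag + af,
  ∂ade = de − ae + ad.
As a 18×12 matrix over Z this has rank 12, with invariant factors (1,1,1,1,1,1,1,1,1,1,1,2).

Reading off H_k = ker ∂_k / im ∂_{k+1}:

  H_1: rank ker ∂_1 − rank ∂_2 = (18 − 6) − 12 = 0, and ∂_2 has invariant factor 2 > 1, so H_1 ≅ Z/2.

H_1 = Z/2.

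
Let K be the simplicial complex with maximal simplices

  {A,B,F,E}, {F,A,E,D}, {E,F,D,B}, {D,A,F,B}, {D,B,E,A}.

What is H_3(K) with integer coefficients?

H_3 = Z.

Take the total order A < B < D < E < F on the vertex set. Then K (dimension 3) consists of the simplices:

  0-simplices (5): A, B, D, E, F
  1-simplices (10): AB, AD, AE, AF, BD, BE, BF, DE, DF, EF
  2-simplices (10): ABD, ABE, ABF, ADE, ADF, AEF, BDE, BDF, BEF, DEF
  3-simplices (5): ABDE, ABDF, ABEF, ADEF, BDEF

Hence C_0 ≅ Z^5, C_1 ≅ Z^10, C_2 ≅ Z^10, C_3 ≅ Z^5.

∂_1: C_1 → C_0 maps an edge to its endpoints' difference, ∂[p,q] = q − p.
The 5×10 boundary matrix has rank 4 and Smith normal form diag(1,1,1,1).

The boundary map ∂_2: C_2 → C_1 maps a triangle to the signed sum of its edges. For instance
  ∂ABF = BF − AF + AB,
  ∂ABD = BD − AD + AB.
As a 10×10 matrix over Z this has rank 6, with invariant factors (1,1,1,1,1,1).

Boundary ∂_3: C_3 → C_2 sends each 3-simplex σ to the alternating sum Σ_i (−1)^i (σ with its i-th vertex removed). For instance
  ∂ABDE = BDE − ADE + ABE − ABD,
  ∂ABEF = BEF − AEF + ABF − ABE.
As a 10×5 matrix over Z this has rank 4, with invariant factors (1,1,1,1).

Now H_k = ker ∂_k / im ∂_{k+1}, so:

  H_3: rank ker ∂_3 − rank ∂_4 = (5 − 4) − 0 = 1, and there is no ∂_4, so H_3 = Z.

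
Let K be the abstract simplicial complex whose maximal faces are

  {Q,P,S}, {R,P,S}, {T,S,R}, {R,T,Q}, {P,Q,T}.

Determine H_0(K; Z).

We work with the vertex ordering P < Q < R < S < T. The simplices of K, each written with vertices in increasing order, are:

  0-simplices (5): P, Q, R, S, T
  1-simplices (10): PQ, PR, PS, PT, QR, QS, QT, RS, RT, ST
  2-simplices (5): PQS, PQT, PRS, QRT, RST

Hence C_0 ≅ Z^5, C_1 ≅ Z^10, C_2 ≅ Z^5.

∂_1: C_1 → C_0 sends each edge [p,q] (with p < q) to q − p. For instance
  ∂PR = R − P.
The 5×10 boundary matrix has rank 4 and Smith normal form diag(1,1,1,1).

The boundary map ∂_2: C_2 → C_1 acts by ∂[p,q,r] = [q,r] − [p,r] + [p,q]. For instance
  ∂RST = ST − RT + RS,
  ∂PQS = QS − PS + PQ.
As a 10×5 matrix over Z this has rank 5, with invariant factors (1,1,1,1,1).

Computing H_k = (kernel of ∂_k) / (image of ∂_{k+1}):

  H_0: rank C_0 − rank ∂_1 = 5 − 4 = 1, and the invariant factors of ∂_1 are all 1, so H_0 = Z.

H_0 ≅ Z.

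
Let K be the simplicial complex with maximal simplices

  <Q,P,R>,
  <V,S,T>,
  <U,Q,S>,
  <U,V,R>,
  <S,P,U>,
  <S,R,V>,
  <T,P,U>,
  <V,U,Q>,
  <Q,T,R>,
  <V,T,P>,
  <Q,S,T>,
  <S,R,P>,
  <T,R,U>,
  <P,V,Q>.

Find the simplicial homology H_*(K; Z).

Take the total order P < Q < R < S < T < U < V on the vertex set. Then K (dimension 2) consists of the simplices:

  0-simplices (7): P, Q, R, S, T, U, V
  1-simplices (21): PQ, PR, PS, PT, PU, PV, QR, QS, QT, QU, QV, RS, RT, RU, RV, ST, SU, SV, TU, TV, UV
  2-simplices (14): PQR, PQV, PRS, PSU, PTU, PTV, QRT, QST, QSU, QUV, RSV, RTU, RUV, STV

giving chain groups C_0 ≅ Z^7, C_1 ≅ Z^21, C_2 ≅ Z^14.

∂_1: C_1 → C_0 is given by ∂[p,q] = [q] − [p]. For instance
  ∂PT = T − P.
As a 7×21 matrix over Z this has rank 6, with invariant factors (1,1,1,1,1,1).

Boundary ∂_2: C_2 → C_1 maps a triangle to the signed sum of its edges. For instance
  ∂QSU = SU − QU + QS,
  ∂QST = ST − QT + QS.
The 21×14 boundary matrix has rank 13 and Smith normal form diag(1,1,1,1,1,1,1,1,1,1,1,1,1).

From H_k ≅ ker(∂_k) / im(∂_{k+1}) we obtain:

  H_0: rank C_0 − rank ∂_1 = 7 − 6 = 1, and the invariant factors of ∂_1 are all 1, so H_0 ≅ Z.
  H_1: rank ker ∂_1 − rank ∂_2 = (21 − 6) − 13 = 2, and the invariant factors of ∂_2 are all 1, so H_1 ≅ Z^2.
  H_2: rank ker ∂_2 − rank ∂_3 = (14 − 13) − 0 = 1, and there is no ∂_3, so H_2 ≅ Z.

As a check, the Euler characteristic is 7 − 21 + 14 = 0, which agrees with 1 − 2 + 1 = 0.

H_0 = Z,  H_1 = Z^2,  H_2 = Z.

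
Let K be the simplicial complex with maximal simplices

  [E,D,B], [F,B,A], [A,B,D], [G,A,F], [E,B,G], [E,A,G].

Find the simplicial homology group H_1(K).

Order the vertices as A < B < D < E < F < G. Listing each simplex with vertices in this order, K has dimension 2 with simplices:

  0-simplices (6): A, B, D, E, F, G
  1-simplices (12): AB, AD, AE, AF, AG, BD, BE, BF, BG, DE, EG, FG
  2-simplices (6): ABD, ABF, AEG, AFG, BDE, BEG

so the chain groups are C_0 ≅ Z^6, C_1 ≅ Z^12, C_2 ≅ Z^6.

∂_1: C_1 → C_0 sends each edge [p,q] (with p < q) to q − p.
The resulting 6×12 matrix has rank 5, and its Smith normal form has invariant factors (1,1,1,1,1).

Boundary ∂_2: C_2 → C_1 sends each 2-simplex [p,q,r] to [q,r] − [p,r] + [p,q]. For instance
  ∂AFG = FG − AG + AF,
  ∂ABD = BD − AD + AB.
As a 12×6 matrix over Z this has rank 6, with invariant factors (1,1,1,1,1,1).

Reading off H_k = ker ∂_k / im ∂_{k+1}:

  H_1: rank ker ∂_1 − rank ∂_2 = (12 − 5) − 6 = 1, and the invariant factors of ∂_2 are all 1, so H_1 ≅ Z.

(K is a triangulation of the cylinder S^1 x I.)

H_1 ≅ Z.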